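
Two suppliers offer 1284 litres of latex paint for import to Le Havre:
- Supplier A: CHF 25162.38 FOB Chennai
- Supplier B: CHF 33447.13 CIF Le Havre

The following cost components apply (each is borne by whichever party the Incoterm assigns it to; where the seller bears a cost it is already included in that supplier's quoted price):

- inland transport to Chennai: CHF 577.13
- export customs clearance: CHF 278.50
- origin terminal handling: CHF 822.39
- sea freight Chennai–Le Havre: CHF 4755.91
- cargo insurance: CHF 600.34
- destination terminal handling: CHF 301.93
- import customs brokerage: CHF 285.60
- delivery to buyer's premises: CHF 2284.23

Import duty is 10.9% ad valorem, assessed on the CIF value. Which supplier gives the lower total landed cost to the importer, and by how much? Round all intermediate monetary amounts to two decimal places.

Supplier A is cheaper by CHF 3247.71

Supplier A (FOB):
CIF value = FOB price + freight + insurance = 25162.38 + 4755.91 + 600.34 = 30518.63
Import duty = 30518.63 × 10.9% = 3326.53
Buyer bears (A): 4755.91 + 600.34 + 301.93 + 285.60 + 2284.23 = 8228.01
Landed cost (A) = invoice 25162.38 + 8228.01 + duty 3326.53 = 36716.92
Supplier B (CIF):
The CIF price already equals the CIF value: 33447.13
Import duty = 33447.13 × 10.9% = 3645.74
Buyer bears (B): 301.93 + 285.60 + 2284.23 = 2871.76
Landed cost (B) = invoice 33447.13 + 2871.76 + duty 3645.74 = 39964.63
Difference = |36716.92 − 39964.63| = 3247.71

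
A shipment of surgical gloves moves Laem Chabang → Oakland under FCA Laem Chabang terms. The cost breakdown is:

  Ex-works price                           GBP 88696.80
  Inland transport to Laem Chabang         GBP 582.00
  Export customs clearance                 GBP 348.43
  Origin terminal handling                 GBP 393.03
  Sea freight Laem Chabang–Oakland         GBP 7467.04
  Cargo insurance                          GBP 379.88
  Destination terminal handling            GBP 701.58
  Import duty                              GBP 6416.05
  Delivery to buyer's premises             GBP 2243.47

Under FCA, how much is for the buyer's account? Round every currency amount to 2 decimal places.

Buyer's account: GBP 17601.05

FCA: the seller delivers export-cleared goods to the carrier; the buyer bears costs from that point.
Seller's account: goods 88696.80 + inland to port 582.00 + export clearance 348.43 = 89627.23
Buyer's account: origin terminal 393.03 + freight 7467.04 + insurance 379.88 + destination terminal 701.58 + duty 6416.05 + delivery 2243.47 = 17601.05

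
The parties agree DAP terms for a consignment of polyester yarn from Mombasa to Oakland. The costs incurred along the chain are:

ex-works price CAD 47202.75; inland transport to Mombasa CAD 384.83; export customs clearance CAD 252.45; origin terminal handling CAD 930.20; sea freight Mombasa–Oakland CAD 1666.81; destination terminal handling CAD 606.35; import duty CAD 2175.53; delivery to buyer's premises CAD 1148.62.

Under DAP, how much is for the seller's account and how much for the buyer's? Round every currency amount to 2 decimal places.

DAP: the seller bears all costs to the named destination except import duty and clearance.
Seller's account: goods 47202.75 + inland to port 384.83 + export clearance 252.45 + origin terminal 930.20 + freight 1666.81 + destination terminal 606.35 + delivery 1148.62 = 52192.01
Buyer's account: duty 2175.53 = 2175.53

Seller: CAD 52192.01; buyer: CAD 2175.53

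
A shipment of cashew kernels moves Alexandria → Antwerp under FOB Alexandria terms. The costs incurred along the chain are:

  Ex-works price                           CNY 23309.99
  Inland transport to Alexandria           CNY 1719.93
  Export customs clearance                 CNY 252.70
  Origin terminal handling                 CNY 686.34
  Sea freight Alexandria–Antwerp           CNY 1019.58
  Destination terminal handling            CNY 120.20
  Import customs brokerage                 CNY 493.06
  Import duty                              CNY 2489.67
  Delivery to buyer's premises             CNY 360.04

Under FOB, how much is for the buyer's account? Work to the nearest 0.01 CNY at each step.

FOB: the seller bears costs until goods are on board at the origin port; the buyer bears freight, insurance and all costs thereafter.
Seller's account: goods 23309.99 + inland to port 1719.93 + export clearance 252.70 + origin terminal 686.34 = 25968.96
Buyer's account: freight 1019.58 + destination terminal 120.20 + brokerage 493.06 + duty 2489.67 + delivery 360.04 = 4482.55

Buyer's account: CNY 4482.55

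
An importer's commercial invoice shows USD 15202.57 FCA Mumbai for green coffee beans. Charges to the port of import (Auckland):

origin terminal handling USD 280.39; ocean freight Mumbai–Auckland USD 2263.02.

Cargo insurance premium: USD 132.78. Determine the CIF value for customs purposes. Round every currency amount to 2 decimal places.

CIF value: USD 17878.76

CIF = FCA price + pre-shipment costs + freight + insurance
CIF = 15202.57 + 280.39 + 2263.02 + 132.78 = 17878.76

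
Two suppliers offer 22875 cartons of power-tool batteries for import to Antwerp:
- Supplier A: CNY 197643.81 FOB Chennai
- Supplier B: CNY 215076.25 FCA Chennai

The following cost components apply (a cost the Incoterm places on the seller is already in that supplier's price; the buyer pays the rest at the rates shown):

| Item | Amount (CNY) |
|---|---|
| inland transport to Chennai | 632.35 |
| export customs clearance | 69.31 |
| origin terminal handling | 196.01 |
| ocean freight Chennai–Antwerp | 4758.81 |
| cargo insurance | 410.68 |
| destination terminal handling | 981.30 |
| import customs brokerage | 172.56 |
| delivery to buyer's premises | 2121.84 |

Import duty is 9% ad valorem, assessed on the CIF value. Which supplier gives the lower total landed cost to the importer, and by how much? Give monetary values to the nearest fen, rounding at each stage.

Supplier A (FOB):
CIF value = FOB price + freight + insurance = 197643.81 + 4758.81 + 410.68 = 202813.30
Import duty = 202813.30 × 9% = 18253.20
Buyer bears (A): 4758.81 + 410.68 + 981.30 + 172.56 + 2121.84 = 8445.19
Landed cost (A) = invoice 197643.81 + 8445.19 + duty 18253.20 = 224342.20
Supplier B (FCA):
CIF value = FCA price + origin terminal + freight + insurance = 215076.25 + 196.01 + 4758.81 + 410.68 = 220441.75
Import duty = 220441.75 × 9% = 19839.76
Buyer bears (B): 196.01 + 4758.81 + 410.68 + 981.30 + 172.56 + 2121.84 = 8641.20
Landed cost (B) = invoice 215076.25 + 8641.20 + duty 19839.76 = 243557.21
Difference = |224342.20 − 243557.21| = 19215.01

Supplier A is cheaper by CNY 19215.01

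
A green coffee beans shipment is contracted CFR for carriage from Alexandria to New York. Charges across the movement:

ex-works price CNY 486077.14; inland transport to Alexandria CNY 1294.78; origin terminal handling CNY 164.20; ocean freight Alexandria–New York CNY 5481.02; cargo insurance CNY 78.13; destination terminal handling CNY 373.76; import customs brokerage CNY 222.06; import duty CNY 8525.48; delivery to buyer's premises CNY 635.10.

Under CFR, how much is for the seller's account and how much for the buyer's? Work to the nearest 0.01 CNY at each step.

Seller: CNY 493017.14; buyer: CNY 9834.53

CFR: the seller pays costs through ocean freight to the destination port, but not insurance.
Seller's account: goods 486077.14 + inland to port 1294.78 + origin terminal 164.20 + freight 5481.02 = 493017.14
Buyer's account: insurance 78.13 + destination terminal 373.76 + brokerage 222.06 + duty 8525.48 + delivery 635.10 = 9834.53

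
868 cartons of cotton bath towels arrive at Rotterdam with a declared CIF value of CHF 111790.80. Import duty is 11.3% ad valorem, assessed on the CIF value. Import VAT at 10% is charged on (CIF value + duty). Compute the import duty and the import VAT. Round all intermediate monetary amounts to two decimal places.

Import duty = 111790.80 × 11.3% = 12632.36
VAT base = CIF + duty = 111790.80 + 12632.36 = 124423.16
Import VAT = 124423.16 × 10% = 12442.32

Import duty: CHF 12632.36; import VAT: CHF 12442.32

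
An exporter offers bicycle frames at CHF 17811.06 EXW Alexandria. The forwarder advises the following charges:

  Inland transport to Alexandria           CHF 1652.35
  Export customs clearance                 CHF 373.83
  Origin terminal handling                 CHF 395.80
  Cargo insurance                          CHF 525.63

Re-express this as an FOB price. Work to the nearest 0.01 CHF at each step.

Not relevant to the conversion: insurance — on the buyer under both terms; not part of either seller's price.
From EXW to FOB, the seller additionally bears: inland to port, export clearance, origin terminal.
FOB price = 17811.06 + 1652.35 + 373.83 + 395.80 = 20233.04

FOB price: CHF 20233.04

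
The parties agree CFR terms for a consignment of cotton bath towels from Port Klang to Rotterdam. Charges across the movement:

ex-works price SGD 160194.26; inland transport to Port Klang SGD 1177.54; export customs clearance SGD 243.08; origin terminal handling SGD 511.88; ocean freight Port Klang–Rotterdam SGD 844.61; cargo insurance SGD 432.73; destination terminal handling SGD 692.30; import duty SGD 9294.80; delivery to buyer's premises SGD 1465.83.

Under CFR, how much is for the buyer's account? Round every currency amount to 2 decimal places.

Buyer's account: SGD 11885.66

CFR: the seller pays costs through ocean freight to the destination port, but not insurance.
Seller's account: goods 160194.26 + inland to port 1177.54 + export clearance 243.08 + origin terminal 511.88 + freight 844.61 = 162971.37
Buyer's account: insurance 432.73 + destination terminal 692.30 + duty 9294.80 + delivery 1465.83 = 11885.66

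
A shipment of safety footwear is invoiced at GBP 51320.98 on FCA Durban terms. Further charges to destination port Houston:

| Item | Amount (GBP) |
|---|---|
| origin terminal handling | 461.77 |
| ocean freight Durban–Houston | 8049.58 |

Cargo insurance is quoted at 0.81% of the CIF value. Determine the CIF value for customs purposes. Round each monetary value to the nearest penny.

Let C be the CIF value. C = FCA price + pre-shipment costs + freight + 0.81% × C
C − 0.81% × C = 51320.98 + 461.77 + 8049.58
0.9919 × C = 59832.33
C = 59832.33 / 0.9919 = 60320.93
Insurance premium = 0.81% × 60320.93 = 488.60

CIF value: GBP 60320.93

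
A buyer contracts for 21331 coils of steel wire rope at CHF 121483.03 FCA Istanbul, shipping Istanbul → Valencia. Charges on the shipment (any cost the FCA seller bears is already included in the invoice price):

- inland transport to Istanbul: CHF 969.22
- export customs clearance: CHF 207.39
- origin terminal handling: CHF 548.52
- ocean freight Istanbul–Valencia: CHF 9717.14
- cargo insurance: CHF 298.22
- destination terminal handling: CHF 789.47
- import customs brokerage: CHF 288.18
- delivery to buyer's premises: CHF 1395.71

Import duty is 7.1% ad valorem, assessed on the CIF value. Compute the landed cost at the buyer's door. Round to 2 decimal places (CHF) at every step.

FCA: the seller delivers export-cleared goods to the carrier; the buyer bears costs from that point.
Already in the invoice (seller's account under FCA): inland to port, export clearance — exclude.
CIF value = FCA price + origin terminal + freight + insurance = 121483.03 + 548.52 + 9717.14 + 298.22 = 132046.91
Import duty = 132046.91 × 7.1% = 9375.33
Buyer bears: origin terminal 548.52 + freight 9717.14 + insurance 298.22 + destination terminal 789.47 + brokerage 288.18 + delivery 1395.71 + duty 9375.33 = 22412.57
Landed cost = invoice 121483.03 + 22412.57 = 143895.60

Total landed cost: CHF 143895.60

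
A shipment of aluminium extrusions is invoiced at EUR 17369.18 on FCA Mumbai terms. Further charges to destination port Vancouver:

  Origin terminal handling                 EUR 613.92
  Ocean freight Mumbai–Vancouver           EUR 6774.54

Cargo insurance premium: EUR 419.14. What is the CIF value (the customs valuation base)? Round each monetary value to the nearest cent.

CIF = FCA price + pre-shipment costs + freight + insurance
CIF = 17369.18 + 613.92 + 6774.54 + 419.14 = 25176.78

CIF value: EUR 25176.78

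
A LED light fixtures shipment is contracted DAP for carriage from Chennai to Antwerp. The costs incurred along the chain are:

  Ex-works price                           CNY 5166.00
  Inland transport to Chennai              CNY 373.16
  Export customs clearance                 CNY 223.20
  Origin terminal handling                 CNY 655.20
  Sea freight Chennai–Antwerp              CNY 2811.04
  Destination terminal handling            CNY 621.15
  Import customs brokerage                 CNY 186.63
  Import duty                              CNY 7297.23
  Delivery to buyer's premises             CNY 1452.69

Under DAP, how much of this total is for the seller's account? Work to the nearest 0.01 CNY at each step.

DAP: the seller bears all costs to the named destination except import duty and clearance.
Seller's account: goods 5166.00 + inland to port 373.16 + export clearance 223.20 + origin terminal 655.20 + freight 2811.04 + destination terminal 621.15 + delivery 1452.69 = 11302.44
Buyer's account: brokerage 186.63 + duty 7297.23 = 7483.86

Seller's account: CNY 11302.44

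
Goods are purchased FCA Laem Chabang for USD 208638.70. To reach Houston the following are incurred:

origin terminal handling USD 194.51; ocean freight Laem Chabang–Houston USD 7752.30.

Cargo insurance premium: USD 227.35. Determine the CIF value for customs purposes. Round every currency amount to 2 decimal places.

CIF value: USD 216812.86

CIF = FCA price + pre-shipment costs + freight + insurance
CIF = 208638.70 + 194.51 + 7752.30 + 227.35 = 216812.86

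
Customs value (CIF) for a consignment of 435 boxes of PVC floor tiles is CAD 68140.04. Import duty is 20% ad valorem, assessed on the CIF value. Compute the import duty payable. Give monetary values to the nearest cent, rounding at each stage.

Import duty: CAD 13628.01

Import duty = 68140.04 × 20% = 13628.01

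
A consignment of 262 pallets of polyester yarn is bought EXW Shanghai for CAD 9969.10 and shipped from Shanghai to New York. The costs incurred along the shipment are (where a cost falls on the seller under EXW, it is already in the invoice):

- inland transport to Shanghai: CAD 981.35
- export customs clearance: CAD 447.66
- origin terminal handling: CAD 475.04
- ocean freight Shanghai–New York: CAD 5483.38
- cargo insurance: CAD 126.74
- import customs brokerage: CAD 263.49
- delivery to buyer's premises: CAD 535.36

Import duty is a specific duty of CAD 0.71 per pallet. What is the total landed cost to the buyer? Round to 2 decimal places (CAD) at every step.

Total landed cost: CAD 18468.14

EXW: the seller makes goods available at their premises; the buyer bears all onward costs.
CIF value = EXW price + inland to port + export clearance + origin terminal + freight + insurance = 9969.10 + 981.35 + 447.66 + 475.04 + 5483.38 + 126.74 = 17483.27
Import duty = 262 × 0.71 = 186.02
Buyer bears: inland to port 981.35 + export clearance 447.66 + origin terminal 475.04 + freight 5483.38 + insurance 126.74 + brokerage 263.49 + delivery 535.36 + duty 186.02 = 8499.04
Landed cost = invoice 9969.10 + 8499.04 = 18468.14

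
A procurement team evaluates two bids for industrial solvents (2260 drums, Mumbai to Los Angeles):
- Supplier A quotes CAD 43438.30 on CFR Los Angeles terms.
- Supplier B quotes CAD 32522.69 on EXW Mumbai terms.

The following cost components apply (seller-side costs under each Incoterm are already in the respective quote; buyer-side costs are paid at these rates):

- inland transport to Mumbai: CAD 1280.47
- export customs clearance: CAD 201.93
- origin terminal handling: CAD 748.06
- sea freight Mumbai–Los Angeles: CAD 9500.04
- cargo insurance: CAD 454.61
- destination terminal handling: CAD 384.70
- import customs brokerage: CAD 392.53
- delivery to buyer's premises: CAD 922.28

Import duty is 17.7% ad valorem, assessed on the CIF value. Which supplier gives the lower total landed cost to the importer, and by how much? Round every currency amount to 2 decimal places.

Supplier A (CFR):
CIF value = CFR price + insurance = 43438.30 + 454.61 = 43892.91
Import duty = 43892.91 × 17.7% = 7769.05
Buyer bears (A): 454.61 + 384.70 + 392.53 + 922.28 = 2154.12
Landed cost (A) = invoice 43438.30 + 2154.12 + duty 7769.05 = 53361.47
Supplier B (EXW):
CIF value = EXW price + inland to port + export clearance + origin terminal + freight + insurance = 32522.69 + 1280.47 + 201.93 + 748.06 + 9500.04 + 454.61 = 44707.80
Import duty = 44707.80 × 17.7% = 7913.28
Buyer bears (B): 1280.47 + 201.93 + 748.06 + 9500.04 + 454.61 + 384.70 + 392.53 + 922.28 = 13884.62
Landed cost (B) = invoice 32522.69 + 13884.62 + duty 7913.28 = 54320.59
Difference = |53361.47 − 54320.59| = 959.12

Supplier A is cheaper by CAD 959.12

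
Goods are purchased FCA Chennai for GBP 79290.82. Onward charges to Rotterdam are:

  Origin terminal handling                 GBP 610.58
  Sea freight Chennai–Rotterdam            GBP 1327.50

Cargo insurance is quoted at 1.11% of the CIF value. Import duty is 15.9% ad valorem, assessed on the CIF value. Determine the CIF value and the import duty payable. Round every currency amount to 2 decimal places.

Let C be the CIF value. C = FCA price + pre-shipment costs + freight + 1.11% × C
C − 1.11% × C = 79290.82 + 610.58 + 1327.50
0.9889 × C = 81228.90
C = 81228.90 / 0.9889 = 82140.66
Insurance premium = 1.11% × 82140.66 = 911.76
Import duty = 82140.66 × 15.9% = 13060.36

CIF value: GBP 82140.66; import duty: GBP 13060.36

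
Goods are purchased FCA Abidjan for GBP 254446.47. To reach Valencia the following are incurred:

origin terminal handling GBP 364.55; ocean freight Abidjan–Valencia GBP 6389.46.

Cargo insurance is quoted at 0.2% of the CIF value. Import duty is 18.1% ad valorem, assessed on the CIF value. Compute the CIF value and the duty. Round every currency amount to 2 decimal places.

CIF value: GBP 261723.93; import duty: GBP 47372.03

Let C be the CIF value. C = FCA price + pre-shipment costs + freight + 0.2% × C
C − 0.2% × C = 254446.47 + 364.55 + 6389.46
0.998 × C = 261200.48
C = 261200.48 / 0.998 = 261723.93
Insurance premium = 0.2% × 261723.93 = 523.45
Import duty = 261723.93 × 18.1% = 47372.03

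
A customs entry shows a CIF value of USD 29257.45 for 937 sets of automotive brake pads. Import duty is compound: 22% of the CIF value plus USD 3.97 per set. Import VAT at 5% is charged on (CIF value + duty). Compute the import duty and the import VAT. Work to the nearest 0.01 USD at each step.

Import duty: USD 10156.53; import VAT: USD 1970.70

Ad valorem component: 29257.45 × 22% = 6436.64
Specific component: 937 × 3.97 = 3719.89
Import duty = 6436.64 + 3719.89 = 10156.53
VAT base = CIF + duty = 29257.45 + 10156.53 = 39413.98
Import VAT = 39413.98 × 5% = 1970.70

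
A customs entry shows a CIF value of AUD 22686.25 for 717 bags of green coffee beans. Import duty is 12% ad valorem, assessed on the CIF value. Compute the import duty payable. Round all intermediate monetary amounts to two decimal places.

Import duty: AUD 2722.35

Import duty = 22686.25 × 12% = 2722.35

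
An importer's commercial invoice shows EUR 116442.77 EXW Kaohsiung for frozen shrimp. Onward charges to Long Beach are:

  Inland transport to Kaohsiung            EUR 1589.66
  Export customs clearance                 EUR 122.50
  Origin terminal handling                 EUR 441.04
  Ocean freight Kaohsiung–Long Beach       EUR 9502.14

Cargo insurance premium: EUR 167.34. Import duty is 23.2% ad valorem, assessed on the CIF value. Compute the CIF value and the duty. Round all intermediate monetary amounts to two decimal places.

CIF = EXW price + pre-shipment costs + freight + insurance
CIF = 116442.77 + 1589.66 + 122.50 + 441.04 + 9502.14 + 167.34 = 128265.45
Import duty = 128265.45 × 23.2% = 29757.58

CIF value: EUR 128265.45; import duty: EUR 29757.58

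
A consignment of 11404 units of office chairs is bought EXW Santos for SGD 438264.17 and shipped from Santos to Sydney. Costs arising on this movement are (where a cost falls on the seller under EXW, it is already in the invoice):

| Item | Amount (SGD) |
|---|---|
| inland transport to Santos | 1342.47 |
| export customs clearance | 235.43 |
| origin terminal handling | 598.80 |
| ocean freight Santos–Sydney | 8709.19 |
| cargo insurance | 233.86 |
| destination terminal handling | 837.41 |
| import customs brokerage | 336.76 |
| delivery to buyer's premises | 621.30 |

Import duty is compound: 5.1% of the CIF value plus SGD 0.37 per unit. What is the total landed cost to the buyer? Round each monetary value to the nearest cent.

EXW: the seller makes goods available at their premises; the buyer bears all onward costs.
CIF value = EXW price + inland to port + export clearance + origin terminal + freight + insurance = 438264.17 + 1342.47 + 235.43 + 598.80 + 8709.19 + 233.86 = 449383.92
Ad valorem component: 449383.92 × 5.1% = 22918.58
Specific component: 11404 × 0.37 = 4219.48
Import duty = 22918.58 + 4219.48 = 27138.06
Buyer bears: inland to port 1342.47 + export clearance 235.43 + origin terminal 598.80 + freight 8709.19 + insurance 233.86 + destination terminal 837.41 + brokerage 336.76 + delivery 621.30 + duty 27138.06 = 40053.28
Landed cost = invoice 438264.17 + 40053.28 = 478317.45

Total landed cost: SGD 478317.45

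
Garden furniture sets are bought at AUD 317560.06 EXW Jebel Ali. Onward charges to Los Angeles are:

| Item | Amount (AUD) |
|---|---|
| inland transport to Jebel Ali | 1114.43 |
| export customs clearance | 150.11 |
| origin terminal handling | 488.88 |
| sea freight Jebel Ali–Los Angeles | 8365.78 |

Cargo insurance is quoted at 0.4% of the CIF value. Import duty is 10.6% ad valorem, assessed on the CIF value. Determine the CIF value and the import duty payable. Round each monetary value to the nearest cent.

CIF value: AUD 328995.24; import duty: AUD 34873.50

Let C be the CIF value. C = EXW price + pre-shipment costs + freight + 0.4% × C
C − 0.4% × C = 317560.06 + 1114.43 + 150.11 + 488.88 + 8365.78
0.996 × C = 327679.26
C = 327679.26 / 0.996 = 328995.24
Insurance premium = 0.4% × 328995.24 = 1315.98
Import duty = 328995.24 × 10.6% = 34873.50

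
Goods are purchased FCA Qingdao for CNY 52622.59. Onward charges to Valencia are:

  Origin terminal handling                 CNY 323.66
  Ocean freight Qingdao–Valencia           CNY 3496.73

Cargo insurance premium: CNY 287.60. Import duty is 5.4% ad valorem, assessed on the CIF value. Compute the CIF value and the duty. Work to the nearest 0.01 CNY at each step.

CIF = FCA price + pre-shipment costs + freight + insurance
CIF = 52622.59 + 323.66 + 3496.73 + 287.60 = 56730.58
Import duty = 56730.58 × 5.4% = 3063.45

CIF value: CNY 56730.58; import duty: CNY 3063.45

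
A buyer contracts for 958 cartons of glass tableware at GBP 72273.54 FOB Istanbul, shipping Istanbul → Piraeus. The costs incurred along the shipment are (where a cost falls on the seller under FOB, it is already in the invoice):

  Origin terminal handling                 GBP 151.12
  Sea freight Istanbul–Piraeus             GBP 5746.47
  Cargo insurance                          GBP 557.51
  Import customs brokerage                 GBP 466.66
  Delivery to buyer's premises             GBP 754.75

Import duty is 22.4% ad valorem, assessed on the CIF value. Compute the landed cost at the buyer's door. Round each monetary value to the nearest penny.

Total landed cost: GBP 97400.29

FOB: the seller bears costs until goods are on board at the origin port; the buyer bears freight, insurance and all costs thereafter.
Already in the invoice (seller's account under FOB): origin terminal — exclude.
CIF value = FOB price + freight + insurance = 72273.54 + 5746.47 + 557.51 = 78577.52
Import duty = 78577.52 × 22.4% = 17601.36
Buyer bears: freight 5746.47 + insurance 557.51 + brokerage 466.66 + delivery 754.75 + duty 17601.36 = 25126.75
Landed cost = invoice 72273.54 + 25126.75 = 97400.29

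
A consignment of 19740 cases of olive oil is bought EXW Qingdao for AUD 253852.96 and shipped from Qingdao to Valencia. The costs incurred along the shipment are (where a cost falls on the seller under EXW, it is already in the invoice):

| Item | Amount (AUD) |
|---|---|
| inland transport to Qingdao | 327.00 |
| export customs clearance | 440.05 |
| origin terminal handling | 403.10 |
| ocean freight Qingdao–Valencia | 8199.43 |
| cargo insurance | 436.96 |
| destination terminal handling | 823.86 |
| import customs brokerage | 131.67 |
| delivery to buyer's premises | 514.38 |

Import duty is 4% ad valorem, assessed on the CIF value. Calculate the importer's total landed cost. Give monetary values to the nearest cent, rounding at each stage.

EXW: the seller makes goods available at their premises; the buyer bears all onward costs.
CIF value = EXW price + inland to port + export clearance + origin terminal + freight + insurance = 253852.96 + 327.00 + 440.05 + 403.10 + 8199.43 + 436.96 = 263659.50
Import duty = 263659.50 × 4% = 10546.38
Buyer bears: inland to port 327.00 + export clearance 440.05 + origin terminal 403.10 + freight 8199.43 + insurance 436.96 + destination terminal 823.86 + brokerage 131.67 + delivery 514.38 + duty 10546.38 = 21822.83
Landed cost = invoice 253852.96 + 21822.83 = 275675.79

Total landed cost: AUD 275675.79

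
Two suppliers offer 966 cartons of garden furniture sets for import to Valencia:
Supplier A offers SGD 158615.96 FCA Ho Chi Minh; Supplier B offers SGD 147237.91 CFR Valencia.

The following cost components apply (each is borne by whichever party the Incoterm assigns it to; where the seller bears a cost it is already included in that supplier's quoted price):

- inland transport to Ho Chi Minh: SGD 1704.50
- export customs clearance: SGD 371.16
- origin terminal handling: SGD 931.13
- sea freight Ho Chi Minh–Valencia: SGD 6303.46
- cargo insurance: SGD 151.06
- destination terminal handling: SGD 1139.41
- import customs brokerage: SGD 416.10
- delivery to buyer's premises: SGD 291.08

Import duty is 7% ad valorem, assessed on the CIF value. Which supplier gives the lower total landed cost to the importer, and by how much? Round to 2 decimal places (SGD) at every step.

Supplier B is cheaper by SGD 19915.52

Supplier A (FCA):
CIF value = FCA price + origin terminal + freight + insurance = 158615.96 + 931.13 + 6303.46 + 151.06 = 166001.61
Import duty = 166001.61 × 7% = 11620.11
Buyer bears (A): 931.13 + 6303.46 + 151.06 + 1139.41 + 416.10 + 291.08 = 9232.24
Landed cost (A) = invoice 158615.96 + 9232.24 + duty 11620.11 = 179468.31
Supplier B (CFR):
CIF value = CFR price + insurance = 147237.91 + 151.06 = 147388.97
Import duty = 147388.97 × 7% = 10317.23
Buyer bears (B): 151.06 + 1139.41 + 416.10 + 291.08 = 1997.65
Landed cost (B) = invoice 147237.91 + 1997.65 + duty 10317.23 = 159552.79
Difference = |179468.31 − 159552.79| = 19915.52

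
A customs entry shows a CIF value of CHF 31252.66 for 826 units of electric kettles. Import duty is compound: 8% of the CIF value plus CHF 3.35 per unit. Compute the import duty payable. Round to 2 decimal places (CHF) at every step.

Import duty: CHF 5267.31

Ad valorem component: 31252.66 × 8% = 2500.21
Specific component: 826 × 3.35 = 2767.10
Import duty = 2500.21 + 2767.10 = 5267.31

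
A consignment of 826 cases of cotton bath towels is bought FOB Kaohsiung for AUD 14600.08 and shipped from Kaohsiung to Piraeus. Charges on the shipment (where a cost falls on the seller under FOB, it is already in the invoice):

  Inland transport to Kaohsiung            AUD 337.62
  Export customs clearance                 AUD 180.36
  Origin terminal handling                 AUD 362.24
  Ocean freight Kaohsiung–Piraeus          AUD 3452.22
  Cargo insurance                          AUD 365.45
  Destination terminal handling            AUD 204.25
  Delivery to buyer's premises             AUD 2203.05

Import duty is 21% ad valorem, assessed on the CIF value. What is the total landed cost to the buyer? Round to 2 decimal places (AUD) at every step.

Total landed cost: AUD 24692.78

FOB: the seller bears costs until goods are on board at the origin port; the buyer bears freight, insurance and all costs thereafter.
Already in the invoice (seller's account under FOB): inland to port, export clearance, origin terminal — exclude.
CIF value = FOB price + freight + insurance = 14600.08 + 3452.22 + 365.45 = 18417.75
Import duty = 18417.75 × 21% = 3867.73
Buyer bears: freight 3452.22 + insurance 365.45 + destination terminal 204.25 + delivery 2203.05 + duty 3867.73 = 10092.70
Landed cost = invoice 14600.08 + 10092.70 = 24692.78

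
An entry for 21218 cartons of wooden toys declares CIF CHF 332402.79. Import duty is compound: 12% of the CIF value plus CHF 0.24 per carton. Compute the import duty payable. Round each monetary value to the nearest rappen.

Ad valorem component: 332402.79 × 12% = 39888.33
Specific component: 21218 × 0.24 = 5092.32
Import duty = 39888.33 + 5092.32 = 44980.65

Import duty: CHF 44980.65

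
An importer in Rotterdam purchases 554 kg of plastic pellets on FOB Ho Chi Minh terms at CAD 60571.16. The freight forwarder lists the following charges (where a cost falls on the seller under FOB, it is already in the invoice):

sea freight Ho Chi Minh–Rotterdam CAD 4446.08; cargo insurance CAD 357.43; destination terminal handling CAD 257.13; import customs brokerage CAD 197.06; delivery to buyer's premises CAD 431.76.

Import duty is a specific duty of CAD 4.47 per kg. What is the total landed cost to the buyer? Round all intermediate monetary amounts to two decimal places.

FOB: the seller bears costs until goods are on board at the origin port; the buyer bears freight, insurance and all costs thereafter.
CIF value = FOB price + freight + insurance = 60571.16 + 4446.08 + 357.43 = 65374.67
Import duty = 554 × 4.47 = 2476.38
Buyer bears: freight 4446.08 + insurance 357.43 + destination terminal 257.13 + brokerage 197.06 + delivery 431.76 + duty 2476.38 = 8165.84
Landed cost = invoice 60571.16 + 8165.84 = 68737.00

Total landed cost: CAD 68737.00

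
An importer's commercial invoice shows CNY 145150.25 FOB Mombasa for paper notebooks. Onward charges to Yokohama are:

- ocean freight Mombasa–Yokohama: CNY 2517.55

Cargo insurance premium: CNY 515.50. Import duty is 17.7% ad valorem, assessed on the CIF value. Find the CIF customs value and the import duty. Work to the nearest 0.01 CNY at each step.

CIF = FOB price + freight + insurance
CIF = 145150.25 + 2517.55 + 515.50 = 148183.30
Import duty = 148183.30 × 17.7% = 26228.44

CIF value: CNY 148183.30; import duty: CNY 26228.44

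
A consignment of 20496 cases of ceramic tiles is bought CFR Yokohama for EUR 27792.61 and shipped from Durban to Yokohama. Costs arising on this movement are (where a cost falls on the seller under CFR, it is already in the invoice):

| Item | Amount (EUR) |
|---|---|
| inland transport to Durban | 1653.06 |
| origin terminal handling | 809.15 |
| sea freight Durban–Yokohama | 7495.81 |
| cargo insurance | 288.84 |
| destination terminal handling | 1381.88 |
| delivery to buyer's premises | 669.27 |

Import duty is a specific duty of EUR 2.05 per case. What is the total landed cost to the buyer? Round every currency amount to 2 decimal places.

Total landed cost: EUR 72149.40

CFR: the seller pays costs through ocean freight to the destination port, but not insurance.
Already in the invoice (seller's account under CFR): inland to port, origin terminal, freight — exclude.
CIF value = CFR price + insurance = 27792.61 + 288.84 = 28081.45
Import duty = 20496 × 2.05 = 42016.80
Buyer bears: insurance 288.84 + destination terminal 1381.88 + delivery 669.27 + duty 42016.80 = 44356.79
Landed cost = invoice 27792.61 + 44356.79 = 72149.40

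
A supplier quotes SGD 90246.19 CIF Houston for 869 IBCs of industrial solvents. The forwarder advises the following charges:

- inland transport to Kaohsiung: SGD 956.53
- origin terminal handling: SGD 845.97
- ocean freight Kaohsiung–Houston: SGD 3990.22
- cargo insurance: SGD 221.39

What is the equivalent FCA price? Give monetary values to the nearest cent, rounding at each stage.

Not relevant to the conversion: inland to port — on the seller under both CIF and FCA; already in the CIF price and stays in the FCA price.
From CIF to FCA, the seller no longer bears: origin terminal, freight, insurance.
FCA price = 90246.19 − 845.97 − 3990.22 − 221.39 = 85188.61

FCA price: SGD 85188.61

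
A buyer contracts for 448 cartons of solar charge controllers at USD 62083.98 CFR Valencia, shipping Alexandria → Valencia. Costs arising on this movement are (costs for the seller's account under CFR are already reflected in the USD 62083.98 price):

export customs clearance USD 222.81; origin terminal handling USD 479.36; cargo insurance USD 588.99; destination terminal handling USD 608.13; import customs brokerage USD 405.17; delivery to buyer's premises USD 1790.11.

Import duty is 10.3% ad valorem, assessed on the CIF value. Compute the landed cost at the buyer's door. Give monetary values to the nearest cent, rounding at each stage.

Total landed cost: USD 71931.70

CFR: the seller pays costs through ocean freight to the destination port, but not insurance.
Already in the invoice (seller's account under CFR): export clearance, origin terminal — exclude.
CIF value = CFR price + insurance = 62083.98 + 588.99 = 62672.97
Import duty = 62672.97 × 10.3% = 6455.32
Buyer bears: insurance 588.99 + destination terminal 608.13 + brokerage 405.17 + delivery 1790.11 + duty 6455.32 = 9847.72
Landed cost = invoice 62083.98 + 9847.72 = 71931.70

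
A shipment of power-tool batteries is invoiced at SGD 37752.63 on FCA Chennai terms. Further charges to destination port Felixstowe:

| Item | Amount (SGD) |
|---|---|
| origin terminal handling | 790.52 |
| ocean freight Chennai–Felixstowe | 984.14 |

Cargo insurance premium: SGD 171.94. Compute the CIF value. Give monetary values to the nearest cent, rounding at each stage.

CIF = FCA price + pre-shipment costs + freight + insurance
CIF = 37752.63 + 790.52 + 984.14 + 171.94 = 39699.23

CIF value: SGD 39699.23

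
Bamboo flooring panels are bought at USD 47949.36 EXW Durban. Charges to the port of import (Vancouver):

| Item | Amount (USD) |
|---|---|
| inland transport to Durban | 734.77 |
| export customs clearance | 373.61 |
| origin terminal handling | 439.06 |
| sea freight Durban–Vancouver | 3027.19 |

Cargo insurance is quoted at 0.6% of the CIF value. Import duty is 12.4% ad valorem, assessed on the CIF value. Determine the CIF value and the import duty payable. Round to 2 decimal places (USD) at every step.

Let C be the CIF value. C = EXW price + pre-shipment costs + freight + 0.6% × C
C − 0.6% × C = 47949.36 + 734.77 + 373.61 + 439.06 + 3027.19
0.994 × C = 52523.99
C = 52523.99 / 0.994 = 52841.04
Insurance premium = 0.6% × 52841.04 = 317.05
Import duty = 52841.04 × 12.4% = 6552.29

CIF value: USD 52841.04; import duty: USD 6552.29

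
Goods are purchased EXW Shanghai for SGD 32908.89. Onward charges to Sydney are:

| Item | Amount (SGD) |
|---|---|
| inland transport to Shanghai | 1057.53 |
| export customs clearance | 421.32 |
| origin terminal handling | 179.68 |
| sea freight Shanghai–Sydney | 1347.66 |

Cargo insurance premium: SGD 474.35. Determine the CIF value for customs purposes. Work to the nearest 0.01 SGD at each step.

CIF = EXW price + pre-shipment costs + freight + insurance
CIF = 32908.89 + 1057.53 + 421.32 + 179.68 + 1347.66 + 474.35 = 36389.43

CIF value: SGD 36389.43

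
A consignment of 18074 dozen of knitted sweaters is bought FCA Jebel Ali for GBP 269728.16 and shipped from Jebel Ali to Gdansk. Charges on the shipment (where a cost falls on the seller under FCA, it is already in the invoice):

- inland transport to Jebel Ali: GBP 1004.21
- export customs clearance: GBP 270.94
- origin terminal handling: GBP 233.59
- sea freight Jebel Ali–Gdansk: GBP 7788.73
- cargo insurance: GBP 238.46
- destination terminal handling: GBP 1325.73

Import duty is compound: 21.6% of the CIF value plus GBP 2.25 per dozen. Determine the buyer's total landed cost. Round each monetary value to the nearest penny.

Total landed cost: GBP 380026.78

FCA: the seller delivers export-cleared goods to the carrier; the buyer bears costs from that point.
Already in the invoice (seller's account under FCA): inland to port, export clearance — exclude.
CIF value = FCA price + origin terminal + freight + insurance = 269728.16 + 233.59 + 7788.73 + 238.46 = 277988.94
Ad valorem component: 277988.94 × 21.6% = 60045.61
Specific component: 18074 × 2.25 = 40666.50
Import duty = 60045.61 + 40666.50 = 100712.11
Buyer bears: origin terminal 233.59 + freight 7788.73 + insurance 238.46 + destination terminal 1325.73 + duty 100712.11 = 110298.62
Landed cost = invoice 269728.16 + 110298.62 = 380026.78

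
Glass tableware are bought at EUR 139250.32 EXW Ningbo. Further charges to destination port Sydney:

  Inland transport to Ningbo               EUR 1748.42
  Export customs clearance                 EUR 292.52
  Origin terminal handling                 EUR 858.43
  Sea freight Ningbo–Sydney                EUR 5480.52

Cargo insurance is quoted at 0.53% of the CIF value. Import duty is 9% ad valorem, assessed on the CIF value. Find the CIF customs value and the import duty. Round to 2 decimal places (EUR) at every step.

Let C be the CIF value. C = EXW price + pre-shipment costs + freight + 0.53% × C
C − 0.53% × C = 139250.32 + 1748.42 + 292.52 + 858.43 + 5480.52
0.9947 × C = 147630.21
C = 147630.21 / 0.9947 = 148416.82
Insurance premium = 0.53% × 148416.82 = 786.61
Import duty = 148416.82 × 9% = 13357.51

CIF value: EUR 148416.82; import duty: EUR 13357.51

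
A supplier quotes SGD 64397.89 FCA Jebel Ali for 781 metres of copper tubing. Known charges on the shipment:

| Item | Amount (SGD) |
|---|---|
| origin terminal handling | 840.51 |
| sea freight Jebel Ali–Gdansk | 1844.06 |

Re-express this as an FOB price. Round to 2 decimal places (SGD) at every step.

Not relevant to the conversion: freight — on the buyer under both terms; not part of either seller's price.
From FCA to FOB, the seller additionally bears: origin terminal.
FOB price = 64397.89 + 840.51 = 65238.40

FOB price: SGD 65238.40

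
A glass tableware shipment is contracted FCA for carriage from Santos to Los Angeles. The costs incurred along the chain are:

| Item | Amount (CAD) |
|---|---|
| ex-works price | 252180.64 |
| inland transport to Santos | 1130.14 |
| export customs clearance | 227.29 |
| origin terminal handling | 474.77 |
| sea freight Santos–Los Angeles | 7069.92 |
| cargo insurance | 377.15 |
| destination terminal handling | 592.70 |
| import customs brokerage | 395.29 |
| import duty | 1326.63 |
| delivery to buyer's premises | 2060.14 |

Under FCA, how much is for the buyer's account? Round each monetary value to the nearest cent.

Buyer's account: CAD 12296.60

FCA: the seller delivers export-cleared goods to the carrier; the buyer bears costs from that point.
Seller's account: goods 252180.64 + inland to port 1130.14 + export clearance 227.29 = 253538.07
Buyer's account: origin terminal 474.77 + freight 7069.92 + insurance 377.15 + destination terminal 592.70 + brokerage 395.29 + duty 1326.63 + delivery 2060.14 = 12296.60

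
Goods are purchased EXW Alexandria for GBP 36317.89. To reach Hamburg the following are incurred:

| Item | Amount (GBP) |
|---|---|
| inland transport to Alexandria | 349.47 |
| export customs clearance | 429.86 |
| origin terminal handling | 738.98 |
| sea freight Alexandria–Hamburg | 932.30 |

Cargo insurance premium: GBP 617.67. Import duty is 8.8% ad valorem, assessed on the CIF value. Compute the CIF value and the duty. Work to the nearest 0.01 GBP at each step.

CIF value: GBP 39386.17; import duty: GBP 3465.98

CIF = EXW price + pre-shipment costs + freight + insurance
CIF = 36317.89 + 349.47 + 429.86 + 738.98 + 932.30 + 617.67 = 39386.17
Import duty = 39386.17 × 8.8% = 3465.98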